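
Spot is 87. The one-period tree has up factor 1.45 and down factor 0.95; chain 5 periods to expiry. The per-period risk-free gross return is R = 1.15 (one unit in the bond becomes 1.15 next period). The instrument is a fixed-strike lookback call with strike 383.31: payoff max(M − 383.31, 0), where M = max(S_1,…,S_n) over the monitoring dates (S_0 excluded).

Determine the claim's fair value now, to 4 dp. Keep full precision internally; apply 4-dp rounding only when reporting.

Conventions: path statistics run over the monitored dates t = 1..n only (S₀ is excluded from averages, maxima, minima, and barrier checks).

price = 0.8973

With p* = (R−d)/(u−d) = 0.4000, sum probability × payoff across the paths and divide by R^5.
Enumerate all 2^5 = 32 price paths (U = up ×1.45, D = down ×0.95); each path with k up-moves has probability p*^k·(1−p*)^(5−k).
DDDDD: M=82.6500, payoff=0.0000, prob=0.077760
UDDDD: M=126.1500, payoff=0.0000, prob=0.051840
DUDDD: M=119.8425, payoff=0.0000, prob=0.051840
UUDDD: M=182.9175, payoff=0.0000, prob=0.034560
DDUDD: M=113.8504, payoff=0.0000, prob=0.051840
UDUDD: M=173.7716, payoff=0.0000, prob=0.034560
DUUDD: M=173.7716, payoff=0.0000, prob=0.034560
UUUDD: M=265.2304, payoff=0.0000, prob=0.023040
DDDUD: M=108.1579, payoff=0.0000, prob=0.051840
UDDUD: M=165.0830, payoff=0.0000, prob=0.034560
DUDUD: M=165.0830, payoff=0.0000, prob=0.034560
UUDUD: M=251.9689, payoff=0.0000, prob=0.023040
DDUUD: M=165.0830, payoff=0.0000, prob=0.034560
UDUUD: M=251.9689, payoff=0.0000, prob=0.023040
DUUUD: M=251.9689, payoff=0.0000, prob=0.023040
UUUUD: M=384.5840, payoff=1.2740, prob=0.015360
DDDDU: M=102.7500, payoff=0.0000, prob=0.051840
UDDDU: M=156.8289, payoff=0.0000, prob=0.034560
DUDDU: M=156.8289, payoff=0.0000, prob=0.034560
UUDDU: M=239.3704, payoff=0.0000, prob=0.023040
DDUDU: M=156.8289, payoff=0.0000, prob=0.034560
UDUDU: M=239.3704, payoff=0.0000, prob=0.023040
DUUDU: M=239.3704, payoff=0.0000, prob=0.023040
UUUDU: M=365.3548, payoff=0.0000, prob=0.015360
DDDUU: M=156.8289, payoff=0.0000, prob=0.034560
UDDUU: M=239.3704, payoff=0.0000, prob=0.023040
DUDUU: M=239.3704, payoff=0.0000, prob=0.023040
UUDUU: M=365.3548, payoff=0.0000, prob=0.015360
DDUUU: M=239.3704, payoff=0.0000, prob=0.023040
UDUUU: M=365.3548, payoff=0.0000, prob=0.015360
DUUUU: M=365.3548, payoff=0.0000, prob=0.015360
UUUUU: M=557.6469, payoff=174.3369, prob=0.010240
Price = Σ prob·payoff / R^5 = 1.804779 / 2.011357 = 0.8973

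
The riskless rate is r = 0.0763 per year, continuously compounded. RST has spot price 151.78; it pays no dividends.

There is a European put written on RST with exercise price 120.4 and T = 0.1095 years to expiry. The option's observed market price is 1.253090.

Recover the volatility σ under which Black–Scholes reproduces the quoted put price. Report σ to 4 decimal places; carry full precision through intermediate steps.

At σ = 0.5739 the Black–Scholes value reproduces the quote:
σ√T = 0.5739·√0.1095 = 0.189908
d₁ = (ln(S/K) + (r+σ²/2)T) / (σ√T) = (ln(151.78/120.4) + (0.0763+0.5739²/2)·0.1095) / 0.189908 = (0.231613 + 0.026387) / 0.189908 = 1.358552
d₂ = d₁ − σ√T = 1.358552 − 0.189908 = 1.168644
e^{−rT} = 0.991680
N(−d₁) = 0.087144,  N(−d₂) = 0.121274
V = K·e^{−rT}·N(−d₂) − S·N(−d₁) = 14.479846 − 13.226756 = 1.253090 (matching the quote); vega is positive throughout, so no other σ reproduces this price

sigma = 0.5739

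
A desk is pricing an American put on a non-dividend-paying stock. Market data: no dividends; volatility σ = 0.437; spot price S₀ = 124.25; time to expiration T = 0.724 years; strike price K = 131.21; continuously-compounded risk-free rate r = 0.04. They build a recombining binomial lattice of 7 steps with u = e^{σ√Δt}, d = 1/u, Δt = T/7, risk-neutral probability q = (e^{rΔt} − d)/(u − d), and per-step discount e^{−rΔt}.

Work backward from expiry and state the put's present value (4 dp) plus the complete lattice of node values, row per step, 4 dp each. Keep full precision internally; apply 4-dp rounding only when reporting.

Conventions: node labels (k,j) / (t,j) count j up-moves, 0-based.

Δt=0.10343, u=1.15090, d=0.86889, q=0.47962, disc=e^(-rΔt)=0.99587
k=7 terminal: V=max(K-S,0) → 84.7537 69.6758 49.7042 23.2506 0.0000 0.0000 0.0000 0.0000
k=6: j=0 S=53.4663 intr=77.7437 cont=77.2019 V=77.7437[EX]; j=1 S=70.8194 intr=60.3906 cont=59.8489 V=60.3906[EX]; j=2 S=93.8047 intr=37.4053 cont=36.8636 V=37.4053[EX]; j=3 S=124.2500 intr=6.9600 cont=12.0491 V=12.0491[hold]; j=4 S=164.5767 intr=0.0000 cont=0.0000 V=0.0000[hold]; j=5 S=217.9919 intr=0.0000 cont=0.0000 V=0.0000[hold]; j=6 S=288.7436 intr=0.0000 cont=0.0000 V=0.0000[hold]
k=5: j=0 S=61.5342 intr=69.6758 cont=69.1341 V=69.6758[EX]; j=1 S=81.5058 intr=49.7042 cont=49.1625 V=49.7042[EX]; j=2 S=107.9594 intr=23.2506 cont=25.1397 V=25.1397[hold]; j=3 S=142.9988 intr=0.0000 cont=6.2442 V=6.2442[hold]; j=4 S=189.4106 intr=0.0000 cont=0.0000 V=0.0000[hold]; j=5 S=250.8860 intr=0.0000 cont=0.0000 V=0.0000[hold]
k=4: j=0 S=70.8194 intr=60.3906 cont=59.8489 V=60.3906[EX]; j=1 S=93.8047 intr=37.4053 cont=37.7659 V=37.7659[hold]; j=2 S=124.2500 intr=6.9600 cont=16.0106 V=16.0106[hold]; j=3 S=164.5767 intr=0.0000 cont=3.2359 V=3.2359[hold]; j=4 S=217.9919 intr=0.0000 cont=0.0000 V=0.0000[hold]
k=3: j=0 S=81.5058 intr=49.7042 cont=49.3347 V=49.7042[EX]; j=1 S=107.9594 intr=23.2506 cont=27.2187 V=27.2187[hold]; j=2 S=142.9988 intr=0.0000 cont=9.8428 V=9.8428[hold]; j=3 S=189.4106 intr=0.0000 cont=1.6769 V=1.6769[hold]
k=2: j=0 S=93.8047 intr=37.4053 cont=38.7590 V=38.7590[hold]; j=1 S=124.2500 intr=6.9600 cont=18.8068 V=18.8068[hold]; j=2 S=164.5767 intr=0.0000 cont=5.9018 V=5.9018[hold]
k=1: j=0 S=107.9594 intr=23.2506 cont=29.0689 V=29.0689[hold]; j=1 S=142.9988 intr=0.0000 cont=12.5652 V=12.5652[hold]
k=0: j=0 S=124.2500 intr=6.9600 cont=21.0660 V=21.0660[hold]

price = 21.0660
tree:
21.0660
29.0689 12.5652
38.7590 18.8068 5.9018
49.7042 27.2187 9.8428 1.6769
60.3906 37.7659 16.0106 3.2359 0.0000
69.6758 49.7042 25.1397 6.2442 0.0000 0.0000
77.7437 60.3906 37.4053 12.0491 0.0000 0.0000 0.0000
84.7537 69.6758 49.7042 23.2506 0.0000 0.0000 0.0000 0.0000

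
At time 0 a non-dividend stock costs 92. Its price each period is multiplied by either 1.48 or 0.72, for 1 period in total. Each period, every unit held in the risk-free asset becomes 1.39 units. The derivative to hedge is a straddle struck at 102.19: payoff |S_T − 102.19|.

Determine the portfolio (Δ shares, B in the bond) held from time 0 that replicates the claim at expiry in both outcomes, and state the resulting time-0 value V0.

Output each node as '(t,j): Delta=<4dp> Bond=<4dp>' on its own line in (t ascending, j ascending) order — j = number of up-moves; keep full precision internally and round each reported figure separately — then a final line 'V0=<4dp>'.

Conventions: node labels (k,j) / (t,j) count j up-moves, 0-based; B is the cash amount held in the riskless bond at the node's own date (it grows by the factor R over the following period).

(0,0): Delta=-0.0283 Bond=27.2128
V0=24.6075

No-arbitrage ⇒ martingale measure with p* = (R−d)/(u−d) = 0.8816.
Payoffs at expiry: V(1,0)=35.9500, V(1,1)=33.9700
  t=0,j=0: stock 92.0000 → up 136.1600 (V=33.9700), down 66.2400 (V=35.9500). Price 24.6075; hedge Δ=-0.0283, bond B=27.2128.
As a check, the time-0 holding Δ(0,0)·S0 + B(0,0) comes to 24.6075 — exactly V0.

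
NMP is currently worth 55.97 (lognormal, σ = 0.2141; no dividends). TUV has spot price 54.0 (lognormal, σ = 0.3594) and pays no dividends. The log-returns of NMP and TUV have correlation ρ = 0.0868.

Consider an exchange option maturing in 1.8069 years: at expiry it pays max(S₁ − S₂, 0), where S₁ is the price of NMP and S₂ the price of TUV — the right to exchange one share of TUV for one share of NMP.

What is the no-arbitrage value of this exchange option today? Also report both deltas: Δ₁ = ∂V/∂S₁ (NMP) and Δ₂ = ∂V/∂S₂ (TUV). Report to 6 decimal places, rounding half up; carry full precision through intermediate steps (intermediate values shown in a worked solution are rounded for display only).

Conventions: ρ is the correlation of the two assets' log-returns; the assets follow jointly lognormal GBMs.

σ_eff = √(σ₁² + σ₂² − 2ρσ₁σ₂) = √(0.2141² + 0.3594² − 2·0.0868·0.2141·0.3594) = 0.402056
d₁ = (ln(S₁/S₂) + (q₂ − q₁ + σ_eff²/2)T) / (σ_eff√T) = (ln(55.97/54.0) + (0.0 − 0.0 + 0.080825)·1.8069) / 0.540448 = 0.336524
d₂ = d₁ − σ_eff√T = 0.336524 − 0.540448 = -0.203924
N(d₁) = 0.631762,  N(d₂) = 0.419207
V = S₁·e^{−q₁T}·N(d₁) − S₂·e^{−q₂T}·N(d₂) = 35.359727 − 22.637155 = 12.722572
Key observation: r never enters — measured in units of TUV, the claim is a call on S₁/S₂ struck at 1, so only the dividend yields and σ_eff matter.
Δ₁ = e^{−q₁T}·N(d₁) = 0.631762;  Δ₂ = −e^{−q₂T}·N(d₂) = -0.419207

exchange price = 12.722572
Δ1 = 0.631762
Δ2 = -0.419207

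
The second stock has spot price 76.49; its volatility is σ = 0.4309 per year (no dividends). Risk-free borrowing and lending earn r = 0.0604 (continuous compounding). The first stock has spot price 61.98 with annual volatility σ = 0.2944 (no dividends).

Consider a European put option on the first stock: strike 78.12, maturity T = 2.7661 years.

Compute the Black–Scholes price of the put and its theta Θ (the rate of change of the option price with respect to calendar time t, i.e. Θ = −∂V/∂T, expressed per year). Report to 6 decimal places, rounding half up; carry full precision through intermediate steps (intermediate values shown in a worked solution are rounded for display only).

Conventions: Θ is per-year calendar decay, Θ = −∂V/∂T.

price = 14.550341
Θ = 0.407260

σ√T = 0.2944·√2.7661 = 0.489634
d₁ = (ln(S/K) + (r+σ²/2)T) / (σ√T) = (ln(61.98/78.12) + (0.0604+0.2944²/2)·2.7661) / 0.489634 = (-0.231434 + 0.286943) / 0.489634 = 0.113368
d₂ = d₁ − σ√T = 0.113368 − 0.489634 = -0.376266
e^{−rT} = 0.846138
N(−d₁) = 0.454869,  N(−d₂) = 0.646640
Put price V = K·e^{−rT}·N(−d₂) − S·N(−d₁) = 42.743144 − 28.192803 = 14.550341
φ(d₁) = (1/√(2π))·e^{−d₁²/2} = 0.396387
Θ = −S·φ(d₁)·σ/(2√T) + r·K·e^{−rT}·N(−d₂) = −2.174426 + 2.581686 = 0.407260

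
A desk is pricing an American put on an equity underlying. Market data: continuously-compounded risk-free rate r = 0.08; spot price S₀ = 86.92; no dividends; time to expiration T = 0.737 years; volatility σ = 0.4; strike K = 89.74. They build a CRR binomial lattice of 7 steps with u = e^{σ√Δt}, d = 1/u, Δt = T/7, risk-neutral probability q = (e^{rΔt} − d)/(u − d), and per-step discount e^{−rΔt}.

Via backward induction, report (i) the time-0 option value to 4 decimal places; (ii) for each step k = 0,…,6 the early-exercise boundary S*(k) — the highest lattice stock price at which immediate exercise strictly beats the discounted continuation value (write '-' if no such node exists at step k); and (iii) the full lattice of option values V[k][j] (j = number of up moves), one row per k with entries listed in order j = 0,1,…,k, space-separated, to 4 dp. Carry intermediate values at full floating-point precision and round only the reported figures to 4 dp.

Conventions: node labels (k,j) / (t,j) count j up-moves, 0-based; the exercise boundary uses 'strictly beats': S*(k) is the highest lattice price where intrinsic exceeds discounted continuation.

price = 11.4713
boundary = - - - 58.8867 67.0478 58.8867 67.0478
tree:
11.4713
16.5449 6.5936
23.0471 10.3248 2.9753
30.8533 15.6336 5.1926 0.8092
38.0211 22.6922 8.8421 1.6323 0.0000
44.3163 30.8533 14.5429 3.2928 0.0000 0.0000
49.8454 38.0211 22.6922 6.6426 0.0000 0.0000 0.0000
54.7014 44.3163 30.8533 13.4000 0.0000 0.0000 0.0000 0.0000

params: Δt=0.10529 u=1.13859 d=0.87828 q=0.50009 e^(-rΔt)=0.99161
t_7 payoffs: 54.7014 44.3163 30.8533 13.4000 0.0000 0.0000 0.0000 0.0000
t_6: node(6,0) S=39.8946 payoff=49.8454 vs cont=49.0927 → 49.8454 [stop]  node(6,1) S=51.7189 payoff=38.0211 vs cont=37.2684 → 38.0211 [stop]  node(6,2) S=67.0478 payoff=22.6922 vs cont=21.9395 → 22.6922 [stop]  node(6,3) S=86.9200 payoff=2.8200 vs cont=6.6426 → 6.6426 [wait]  node(6,4) S=112.6821 payoff=0.0000 vs cont=0.0000 → 0.0000 [wait]  node(6,5) S=146.0797 payoff=0.0000 vs cont=0.0000 → 0.0000 [wait]  node(6,6) S=189.3760 payoff=0.0000 vs cont=0.0000 → 0.0000 [wait]  ⇒ S*(6)=67.0478
t_5: node(5,0) S=45.4237 payoff=44.3163 vs cont=43.5637 → 44.3163 [stop]  node(5,1) S=58.8867 payoff=30.8533 vs cont=30.1006 → 30.8533 [stop]  node(5,2) S=76.3400 payoff=13.4000 vs cont=14.5429 → 14.5429 [wait]  node(5,3) S=98.9663 payoff=0.0000 vs cont=3.2928 → 3.2928 [wait]  node(5,4) S=128.2987 payoff=0.0000 vs cont=0.0000 → 0.0000 [wait]  node(5,5) S=166.3249 payoff=0.0000 vs cont=0.0000 → 0.0000 [wait]  ⇒ S*(5)=58.8867
t_4: node(4,0) S=51.7189 payoff=38.0211 vs cont=37.2684 → 38.0211 [stop]  node(4,1) S=67.0478 payoff=22.6922 vs cont=22.5063 → 22.6922 [stop]  node(4,2) S=86.9200 payoff=2.8200 vs cont=8.8421 → 8.8421 [wait]  node(4,3) S=112.6821 payoff=0.0000 vs cont=1.6323 → 1.6323 [wait]  node(4,4) S=146.0797 payoff=0.0000 vs cont=0.0000 → 0.0000 [wait]  ⇒ S*(4)=67.0478
t_3: node(3,0) S=58.8867 payoff=30.8533 vs cont=30.1006 → 30.8533 [stop]  node(3,1) S=76.3400 payoff=13.4000 vs cont=15.6336 → 15.6336 [wait]  node(3,2) S=98.9663 payoff=0.0000 vs cont=5.1926 → 5.1926 [wait]  node(3,3) S=128.2987 payoff=0.0000 vs cont=0.8092 → 0.8092 [wait]  ⇒ S*(3)=58.8867
t_2: node(2,0) S=67.0478 payoff=22.6922 vs cont=23.0471 → 23.0471 [wait]  node(2,1) S=86.9200 payoff=2.8200 vs cont=10.3248 → 10.3248 [wait]  node(2,2) S=112.6821 payoff=0.0000 vs cont=2.9753 → 2.9753 [wait]  ⇒ S*(2)=-
t_1: node(1,0) S=76.3400 payoff=13.4000 vs cont=16.5449 → 16.5449 [wait]  node(1,1) S=98.9663 payoff=0.0000 vs cont=6.5936 → 6.5936 [wait]  ⇒ S*(1)=-
t_0: node(0,0) S=86.9200 payoff=2.8200 vs cont=11.4713 → 11.4713 [wait]  ⇒ S*(0)=-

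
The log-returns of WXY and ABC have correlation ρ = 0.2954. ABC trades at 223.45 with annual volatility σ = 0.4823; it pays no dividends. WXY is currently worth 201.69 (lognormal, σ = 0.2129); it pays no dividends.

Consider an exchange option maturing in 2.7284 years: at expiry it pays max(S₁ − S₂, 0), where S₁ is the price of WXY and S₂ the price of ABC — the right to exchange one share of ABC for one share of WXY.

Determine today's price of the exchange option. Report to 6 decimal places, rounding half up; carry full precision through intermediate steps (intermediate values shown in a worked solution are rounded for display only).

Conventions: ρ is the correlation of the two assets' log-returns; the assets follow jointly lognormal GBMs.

σ_eff = √(σ₁² + σ₂² − 2ρσ₁σ₂) = √(0.2129² + 0.4823² − 2·0.2954·0.2129·0.4823) = 0.466128
d₁ = (ln(S₁/S₂) + (q₂ − q₁ + σ_eff²/2)T) / (σ_eff√T) = (ln(201.69/223.45) + (0.0 − 0.0 + 0.108638)·2.7284) / 0.769944 = 0.251903
d₂ = d₁ − σ_eff√T = 0.251903 − 0.769944 = -0.518041
N(d₁) = 0.599442,  N(d₂) = 0.302215
V = S₁·e^{−q₁T}·N(d₁) − S₂·e^{−q₂T}·N(d₂) = 120.901452 − 67.529885 = 53.371567
Key observation: r never enters — measured in units of ABC, the claim is a call on S₁/S₂ struck at 1, so only the dividend yields and σ_eff matter.

exchange price = 53.371567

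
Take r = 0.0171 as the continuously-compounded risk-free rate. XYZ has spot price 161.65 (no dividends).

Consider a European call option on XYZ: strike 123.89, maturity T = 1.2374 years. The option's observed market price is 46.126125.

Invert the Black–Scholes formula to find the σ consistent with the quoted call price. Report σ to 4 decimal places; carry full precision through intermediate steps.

sigma = 0.3179

At σ = 0.3179 the Black–Scholes value reproduces the quote:
σ√T = 0.3179·√1.2374 = 0.353627
d₁ = (ln(S/K) + (r+σ²/2)T) / (σ√T) = (ln(161.65/123.89) + (0.0171+0.3179²/2)·1.2374) / 0.353627 = (0.266039 + 0.083686) / 0.353627 = 0.988966
d₂ = d₁ − σ√T = 0.988966 − 0.353627 = 0.635338
e^{−rT} = 0.979063
N(d₁) = 0.838660,  N(d₂) = 0.737396
V = S·N(d₁) − K·e^{−rT}·N(d₂) = 135.569388 − 89.443263 = 46.126125 (equal to the quote); since ∂V/∂σ > 0 for all σ, the implied volatility is unique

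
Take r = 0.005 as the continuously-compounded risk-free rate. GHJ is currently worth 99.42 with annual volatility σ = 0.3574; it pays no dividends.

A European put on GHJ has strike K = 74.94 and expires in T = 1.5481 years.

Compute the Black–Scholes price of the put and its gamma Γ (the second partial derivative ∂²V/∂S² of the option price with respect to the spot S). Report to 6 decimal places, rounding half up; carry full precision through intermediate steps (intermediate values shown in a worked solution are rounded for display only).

σ√T = 0.3574·√1.5481 = 0.444687
d₁ = (ln(S/K) + (r+σ²/2)T) / (σ√T) = (ln(99.42/74.94) + (0.005+0.3574²/2)·1.5481) / 0.444687 = (0.282666 + 0.106614) / 0.444687 = 0.875401
d₂ = d₁ − σ√T = 0.875401 − 0.444687 = 0.430714
e^{−rT} = 0.992289
N(−d₁) = 0.190678,  N(−d₂) = 0.333338
Put price V = K·e^{−rT}·N(−d₂) − S·N(−d₁) = 24.787738 − 18.957195 = 5.830543
φ(d₁) = (1/√(2π))·e^{−d₁²/2} = 0.271960
Γ = φ(d₁) / (S·σ·√T) = 0.006151

price = 5.830543
Γ = 0.006151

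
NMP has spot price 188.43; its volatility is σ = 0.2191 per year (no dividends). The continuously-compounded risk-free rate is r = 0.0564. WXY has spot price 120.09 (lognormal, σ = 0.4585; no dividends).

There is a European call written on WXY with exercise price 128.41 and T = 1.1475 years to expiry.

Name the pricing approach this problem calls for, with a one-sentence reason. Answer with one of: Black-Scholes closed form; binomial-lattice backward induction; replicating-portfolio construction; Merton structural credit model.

Key observation: a European-exercise option on WXY struck at 128.41 — a GBM underlying with constant parameters — admits an analytic price: the data contain no early exercise, no discrete tree, no debt structure.

framework: Black-Scholes closed form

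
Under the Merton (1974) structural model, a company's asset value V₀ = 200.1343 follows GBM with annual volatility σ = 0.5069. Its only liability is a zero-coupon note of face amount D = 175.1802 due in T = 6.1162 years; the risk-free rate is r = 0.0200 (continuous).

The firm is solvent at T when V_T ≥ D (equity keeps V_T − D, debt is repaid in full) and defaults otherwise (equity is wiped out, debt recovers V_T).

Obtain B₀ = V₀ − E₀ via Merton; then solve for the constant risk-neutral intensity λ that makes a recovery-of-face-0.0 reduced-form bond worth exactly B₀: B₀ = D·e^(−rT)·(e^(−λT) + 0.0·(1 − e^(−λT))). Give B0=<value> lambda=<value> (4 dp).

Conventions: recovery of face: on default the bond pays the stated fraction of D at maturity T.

B0=92.7529 lambda=0.0840

Work the structural quantities from V₀ = 200.1343 against face 175.1802:
d₁ = [ln(V₀/D) + (r + σ²/2)T] / (σ√T)
   = [ln(200.1343/175.1802) + (0.0200 + 0.5·0.5069²)·6.1162] / (0.5069·√6.1162)
   = [0.133173 + 0.908095] / 1.253612 = 0.830615
d₂ = d₁ − σ√T = 0.830615 − 1.253612 = -0.422997
N(d₁) = 0.796904,  N(d₂) = 0.336149,  e^(−rT) = 0.884862
E₀ = V₀·N(d₁) − D·e^(−rT)·N(d₂)
   = 200.1343·0.796904 − 175.1802·0.884862·0.336149 = 107.381413
B₀ = V₀ − E₀ = 200.1343 − 107.381413 = 92.752887
e^(−λT) = (B₀·e^(rT)/D − 0)/(1 − 0) = (92.7529·1.130120/175.1802 − 0)/1 = 0.59836629
λ = −ln(0.59836629)/6.1162 = 0.083966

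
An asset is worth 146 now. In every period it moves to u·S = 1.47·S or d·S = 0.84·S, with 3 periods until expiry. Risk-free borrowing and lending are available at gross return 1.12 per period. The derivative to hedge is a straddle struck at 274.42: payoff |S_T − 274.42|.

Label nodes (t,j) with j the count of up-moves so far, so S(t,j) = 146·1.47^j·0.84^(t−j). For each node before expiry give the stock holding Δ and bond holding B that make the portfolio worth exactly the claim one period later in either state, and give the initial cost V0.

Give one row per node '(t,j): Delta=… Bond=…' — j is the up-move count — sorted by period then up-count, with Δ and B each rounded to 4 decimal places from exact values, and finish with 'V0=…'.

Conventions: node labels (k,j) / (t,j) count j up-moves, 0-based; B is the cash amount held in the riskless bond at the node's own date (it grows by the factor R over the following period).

Risk-neutral probability p* = (R−d)/(u−d) = (1.12−0.84)/(1.47−0.84) = 0.4444.
Expiry values: V(3,0)=187.8852, V(3,1)=122.9841, V(3,2)=9.4072, V(3,3)=189.3524
Node (2,0) S=103.0176: V=(p*·122.9841+(1−p*)·187.8852)/1.12=142.0003; Δ=(122.9841−187.8852)/(151.4359−86.5348)=-1.0000; B=V−Δ·S=245.0179
Node (2,1) S=180.2808: V=(p*·9.4072+(1−p*)·122.9841)/1.12=64.7371; Δ=(9.4072−122.9841)/(265.0128−151.4359)=-1.0000; B=V−Δ·S=245.0179
Node (2,2) S=315.4914: V=(p*·189.3524+(1−p*)·9.4072)/1.12=79.8061; Δ=(189.3524−9.4072)/(463.7724−265.0128)=0.9053; B=V−Δ·S=-205.8211
Node (1,0) S=122.6400: V=(p*·64.7371+(1−p*)·142.0003)/1.12=96.1259; Δ=(64.7371−142.0003)/(180.2808−103.0176)=-1.0000; B=V−Δ·S=218.7659
Node (1,1) S=214.6200: V=(p*·79.8061+(1−p*)·64.7371)/1.12=63.7807; Δ=(79.8061−64.7371)/(315.4914−180.2808)=0.1114; B=V−Δ·S=39.8616
Node (0,0) S=146.0000: V=(p*·63.7807+(1−p*)·96.1259)/1.12=72.9913; Δ=(63.7807−96.1259)/(214.6200−122.6400)=-0.3517; B=V−Δ·S=124.3329
Sanity check at the root: Δ(0,0)·S0 + B(0,0) reproduces V0 = 72.9913.

(0,0): Delta=-0.3517 Bond=124.3329
(1,0): Delta=-1.0000 Bond=218.7659
(1,1): Delta=0.1114 Bond=39.8616
(2,0): Delta=-1.0000 Bond=245.0179
(2,1): Delta=-1.0000 Bond=245.0179
(2,2): Delta=0.9053 Bond=-205.8211
V0=72.9913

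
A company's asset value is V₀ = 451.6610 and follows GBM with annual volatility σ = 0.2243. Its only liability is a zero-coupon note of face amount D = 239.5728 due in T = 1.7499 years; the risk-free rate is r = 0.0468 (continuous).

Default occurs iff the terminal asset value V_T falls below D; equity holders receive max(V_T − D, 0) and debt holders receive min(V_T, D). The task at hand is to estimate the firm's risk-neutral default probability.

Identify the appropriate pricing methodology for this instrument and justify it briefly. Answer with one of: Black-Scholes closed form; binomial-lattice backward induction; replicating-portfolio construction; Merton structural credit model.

Key observation: assets follow a GBM and default happens iff V_T < 239.5728; valuing claims on that split (equity as a call, risky debt as the residual) is the structural model's definition.

framework: Merton structural credit model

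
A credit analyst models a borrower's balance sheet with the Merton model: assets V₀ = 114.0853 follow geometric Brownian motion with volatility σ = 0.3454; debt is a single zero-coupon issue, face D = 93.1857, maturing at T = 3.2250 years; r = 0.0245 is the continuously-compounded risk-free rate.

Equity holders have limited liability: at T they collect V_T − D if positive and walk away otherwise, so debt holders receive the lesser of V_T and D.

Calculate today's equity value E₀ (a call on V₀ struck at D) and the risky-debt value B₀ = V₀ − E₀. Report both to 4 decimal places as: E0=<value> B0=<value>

With assets at 114.0853 and a single debt payment of 93.1857 at 3.2250 years:
d₁ = [ln(V₀/D) + (r + σ²/2)T] / (σ√T)
   = [ln(114.0853/93.1857) + (0.0245 + 0.5·0.3454²)·3.2250] / (0.3454·√3.2250)
   = [0.202352 + 0.271386] / 0.620279 = 0.763749
d₂ = d₁ − σ√T = 0.763749 − 0.620279 = 0.143470
N(d₁) = 0.777492,  N(d₂) = 0.557041,  e^(−rT) = 0.924028
E₀ = V₀·N(d₁) − D·e^(−rT)·N(d₂)
   = 114.0853·0.777492 − 93.1857·0.924028·0.557041 = 40.735708
B₀ = V₀ − E₀ = 114.0853 − 40.735708 = 73.349592

E0=40.7357 B0=73.3496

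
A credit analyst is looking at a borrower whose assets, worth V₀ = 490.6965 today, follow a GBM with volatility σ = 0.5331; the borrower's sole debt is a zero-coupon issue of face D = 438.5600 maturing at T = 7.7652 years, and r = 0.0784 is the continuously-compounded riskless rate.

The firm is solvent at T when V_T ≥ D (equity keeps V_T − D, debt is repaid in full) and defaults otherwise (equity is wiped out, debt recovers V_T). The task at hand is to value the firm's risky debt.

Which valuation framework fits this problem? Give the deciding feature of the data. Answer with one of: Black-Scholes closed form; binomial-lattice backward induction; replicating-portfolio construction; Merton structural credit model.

Key observation: the asked-for credit quantity lives on the firm's capital structure — asset value, asset volatility, debt face 438.5600 — which is the structural model's domain.

framework: Merton structural credit model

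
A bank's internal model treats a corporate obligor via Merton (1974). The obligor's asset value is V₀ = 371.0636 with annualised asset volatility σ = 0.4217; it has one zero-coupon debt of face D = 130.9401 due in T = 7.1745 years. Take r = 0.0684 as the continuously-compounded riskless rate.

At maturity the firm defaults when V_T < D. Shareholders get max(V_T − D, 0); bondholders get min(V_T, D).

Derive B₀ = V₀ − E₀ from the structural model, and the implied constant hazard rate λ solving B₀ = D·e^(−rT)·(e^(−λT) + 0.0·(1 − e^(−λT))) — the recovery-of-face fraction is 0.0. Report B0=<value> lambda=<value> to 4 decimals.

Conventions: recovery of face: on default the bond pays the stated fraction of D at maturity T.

Apply the equity-as-call identities (strike 130.9401, horizon 7.1745 years):
d₁ = [ln(V₀/D) + (r + σ²/2)T] / (σ√T)
   = [ln(371.0636/130.9401) + (0.0684 + 0.5·0.4217²)·7.1745] / (0.4217·√7.1745)
   = [1.041634 + 1.128660] / 1.129534 = 1.921405
d₂ = d₁ − σ√T = 1.921405 − 1.129534 = 0.791871
N(d₁) = 0.972660,  N(d₂) = 0.785782,  e^(−rT) = 0.612176
E₀ = V₀·N(d₁) − D·e^(−rT)·N(d₂)
   = 371.0636·0.972660 − 130.9401·0.612176·0.785782 = 297.931604
B₀ = V₀ − E₀ = 371.0636 − 297.931604 = 73.131996
e^(−λT) = (B₀·e^(rT)/D − 0)/(1 − 0) = (73.1320·1.633518/130.9401 − 0)/1 = 0.91234403
λ = −ln(0.91234403)/7.1745 = 0.012787

B0=73.1320 lambda=0.0128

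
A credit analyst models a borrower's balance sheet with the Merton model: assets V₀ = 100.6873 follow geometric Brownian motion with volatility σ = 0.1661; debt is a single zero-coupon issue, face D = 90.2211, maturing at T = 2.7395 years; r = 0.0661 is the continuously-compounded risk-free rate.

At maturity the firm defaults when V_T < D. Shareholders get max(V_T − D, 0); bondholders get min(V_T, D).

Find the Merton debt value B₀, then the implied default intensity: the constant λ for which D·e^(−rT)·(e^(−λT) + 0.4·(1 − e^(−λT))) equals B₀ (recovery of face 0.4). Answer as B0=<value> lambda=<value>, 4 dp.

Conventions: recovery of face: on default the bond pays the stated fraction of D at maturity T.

Work the structural quantities from V₀ = 100.6873 against face 90.2211:
d₁ = [ln(V₀/D) + (r + σ²/2)T] / (σ√T)
   = [ln(100.6873/90.2211) + (0.0661 + 0.5·0.1661²)·2.7395] / (0.1661·√2.7395)
   = [0.109756 + 0.218871] / 0.274919 = 1.195360
d₂ = d₁ − σ√T = 1.195360 − 0.274919 = 0.920441
N(d₁) = 0.884027,  N(d₂) = 0.821329,  e^(−rT) = 0.834368
E₀ = V₀·N(d₁) − D·e^(−rT)·N(d₂)
   = 100.6873·0.884027 − 90.2211·0.834368·0.821329 = 27.182630
B₀ = V₀ − E₀ = 100.6873 − 27.182630 = 73.504670
e^(−λT) = (B₀·e^(rT)/D − 0.4)/(1 − 0.4) = (73.5047·1.198512/90.2211 − 0.4)/0.6 = 0.96074790
λ = −ln(0.96074790)/2.7395 = 0.014617

B0=73.5047 lambda=0.0146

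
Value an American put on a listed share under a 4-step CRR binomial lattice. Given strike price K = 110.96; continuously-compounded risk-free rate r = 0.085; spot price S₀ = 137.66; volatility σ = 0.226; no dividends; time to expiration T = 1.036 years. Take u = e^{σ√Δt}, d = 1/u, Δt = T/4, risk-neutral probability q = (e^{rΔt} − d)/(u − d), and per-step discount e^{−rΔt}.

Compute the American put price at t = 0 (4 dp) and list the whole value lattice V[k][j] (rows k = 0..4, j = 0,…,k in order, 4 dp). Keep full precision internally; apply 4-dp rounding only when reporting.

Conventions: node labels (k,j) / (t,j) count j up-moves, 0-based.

price = 1.2178
tree:
1.2178
2.7229 0.1200
6.0679 0.2838 0.0000
13.4711 0.6713 0.0000 0.0000
24.0631 1.5880 0.0000 0.0000 0.0000

params: Δt=0.25900 u=1.12189 d=0.89135 q=0.56783 e^(-rΔt)=0.97823
t_4 payoffs: 24.0631 1.5880 0.0000 0.0000 0.0000
k=3: node(3,0) S=97.4889 payoff=13.4711 vs cont=11.0550 → 13.4711 [stop]  node(3,1) S=122.7035 payoff=0.0000 vs cont=0.6713 → 0.6713 [wait]  node(3,2) S=154.4396 payoff=0.0000 vs cont=0.0000 → 0.0000 [wait]  node(3,3) S=194.3839 payoff=0.0000 vs cont=0.0000 → 0.0000 [wait]
k=2: node(2,0) S=109.3720 payoff=1.5880 vs cont=6.0679 → 6.0679 [wait]  node(2,1) S=137.6600 payoff=0.0000 vs cont=0.2838 → 0.2838 [wait]  node(2,2) S=173.2644 payoff=0.0000 vs cont=0.0000 → 0.0000 [wait]
k=1: node(1,0) S=122.7035 payoff=0.0000 vs cont=2.7229 → 2.7229 [wait]  node(1,1) S=154.4396 payoff=0.0000 vs cont=0.1200 → 0.1200 [wait]
k=0: node(0,0) S=137.6600 payoff=0.0000 vs cont=1.2178 → 1.2178 [wait]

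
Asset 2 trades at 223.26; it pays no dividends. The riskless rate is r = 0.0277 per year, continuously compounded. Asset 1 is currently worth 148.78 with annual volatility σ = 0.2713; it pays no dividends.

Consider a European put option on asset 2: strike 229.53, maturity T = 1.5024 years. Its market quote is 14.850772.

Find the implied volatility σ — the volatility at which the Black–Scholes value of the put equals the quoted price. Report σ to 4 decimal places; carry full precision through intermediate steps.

sigma = 0.1510

At σ = 0.1510 the Black–Scholes value reproduces the quote:
σ√T = 0.151·√1.5024 = 0.185084
d₁ = (ln(S/K) + (r+σ²/2)T) / (σ√T) = (ln(223.26/229.53) + (0.0277+0.151²/2)·1.5024) / 0.185084 = (-0.027697 + 0.058745) / 0.185084 = 0.167750
d₂ = d₁ − σ√T = 0.167750 − 0.185084 = -0.017335
e^{−rT} = 0.959238
N(−d₁) = 0.433390,  N(−d₂) = 0.506915
V = K·e^{−rT}·N(−d₂) − S·N(−d₁) = 111.609438 − 96.758666 = 14.850772 (the observed quote) — the price is monotone increasing in volatility, hence this σ is the only solution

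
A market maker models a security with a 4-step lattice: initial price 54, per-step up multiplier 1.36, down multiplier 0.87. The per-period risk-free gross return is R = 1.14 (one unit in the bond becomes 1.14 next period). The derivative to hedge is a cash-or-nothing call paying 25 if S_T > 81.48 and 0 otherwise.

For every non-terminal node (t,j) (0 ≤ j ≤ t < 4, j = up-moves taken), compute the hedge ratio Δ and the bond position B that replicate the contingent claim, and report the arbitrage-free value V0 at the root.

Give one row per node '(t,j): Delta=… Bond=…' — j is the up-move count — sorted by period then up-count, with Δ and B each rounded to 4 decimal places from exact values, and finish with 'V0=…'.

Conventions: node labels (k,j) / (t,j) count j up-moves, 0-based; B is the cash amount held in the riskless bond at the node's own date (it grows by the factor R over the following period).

(0,0): Delta=0.2608 Bond=-8.2716
(1,0): Delta=0.2537 Bond=-9.0967
(1,1): Delta=0.2645 Bond=-9.7008
(2,0): Delta=0.0000 Bond=0.0000
(2,1): Delta=0.3860 Bond=-18.8201
(2,2): Delta=0.2012 Bond=-4.7351
(3,0): Delta=0.0000 Bond=0.0000
(3,1): Delta=0.0000 Bond=0.0000
(3,2): Delta=0.5872 Bond=-38.9366
(3,3): Delta=0.0000 Bond=21.9298
V0=5.8120

Risk-neutral probability p* = (R−d)/(u−d) = (1.14−0.87)/(1.36−0.87) = 0.5510.
Terminal payoffs: V(4,0)=0.0000, V(4,1)=0.0000, V(4,2)=0.0000, V(4,3)=25.0000, V(4,4)=25.0000
  t=3,j=0: stock 35.5592 → up 48.3605 (V=0.0000), down 30.9365 (V=0.0000). Price 0.0000; hedge Δ=0.0000, bond B=0.0000.
  t=3,j=1: stock 55.5867 → up 75.5980 (V=0.0000), down 48.3605 (V=0.0000). Price 0.0000; hedge Δ=0.0000, bond B=0.0000.
  t=3,j=2: stock 86.8942 → up 118.1761 (V=25.0000), down 75.5980 (V=0.0000). Price 12.0838; hedge Δ=0.5872, bond B=-38.9366.
  t=3,j=3: stock 135.8346 → up 184.7351 (V=25.0000), down 118.1761 (V=25.0000). Price 21.9298; hedge Δ=0.0000, bond B=21.9298.
  t=2,j=0: stock 40.8726 → up 55.5867 (V=0.0000), down 35.5592 (V=0.0000). Price 0.0000; hedge Δ=0.0000, bond B=0.0000.
  t=2,j=1: stock 63.8928 → up 86.8942 (V=12.0838), down 55.5867 (V=0.0000). Price 5.8407; hedge Δ=0.3860, bond B=-18.8201.
  t=2,j=2: stock 99.8784 → up 135.8346 (V=21.9298), down 86.8942 (V=12.0838). Price 15.3589; hedge Δ=0.2012, bond B=-4.7351.
  t=1,j=0: stock 46.9800 → up 63.8928 (V=5.8407), down 40.8726 (V=0.0000). Price 2.8231; hedge Δ=0.2537, bond B=-9.0967.
  t=1,j=1: stock 73.4400 → up 99.8784 (V=15.3589), down 63.8928 (V=5.8407). Price 9.7241; hedge Δ=0.2645, bond B=-9.7008.
  t=0,j=0: stock 54.0000 → up 73.4400 (V=9.7241), down 46.9800 (V=2.8231). Price 5.8120; hedge Δ=0.2608, bond B=-8.2716.
Sanity check at the root: Δ(0,0)·S0 + B(0,0) reproduces V0 = 5.8120.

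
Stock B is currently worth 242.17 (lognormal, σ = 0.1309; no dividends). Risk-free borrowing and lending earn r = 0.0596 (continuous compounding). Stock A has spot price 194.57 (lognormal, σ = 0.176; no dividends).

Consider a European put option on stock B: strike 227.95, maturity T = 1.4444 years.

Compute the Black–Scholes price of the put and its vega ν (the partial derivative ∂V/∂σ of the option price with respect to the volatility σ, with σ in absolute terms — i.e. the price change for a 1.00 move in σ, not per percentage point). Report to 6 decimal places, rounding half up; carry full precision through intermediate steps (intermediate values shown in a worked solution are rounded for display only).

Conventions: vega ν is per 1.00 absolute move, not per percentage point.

σ√T = 0.1309·√1.4444 = 0.157320
d₁ = (ln(S/K) + (r+σ²/2)T) / (σ√T) = (ln(242.17/227.95) + (0.0596+0.1309²/2)·1.4444) / 0.157320 = (0.060514 + 0.098461) / 0.157320 = 1.010519
d₂ = d₁ − σ√T = 1.010519 − 0.157320 = 0.853199
e^{−rT} = 0.917515
N(−d₁) = 0.156123,  N(−d₂) = 0.196774
Put price V = K·e^{−rT}·N(−d₂) − S·N(−d₁) = 41.154890 − 37.808390 = 3.346500
φ(d₁) = (1/√(2π))·e^{−d₁²/2} = 0.239426
ν = S·φ(d₁)·√T = 69.684233

price = 3.346500
ν = 69.684233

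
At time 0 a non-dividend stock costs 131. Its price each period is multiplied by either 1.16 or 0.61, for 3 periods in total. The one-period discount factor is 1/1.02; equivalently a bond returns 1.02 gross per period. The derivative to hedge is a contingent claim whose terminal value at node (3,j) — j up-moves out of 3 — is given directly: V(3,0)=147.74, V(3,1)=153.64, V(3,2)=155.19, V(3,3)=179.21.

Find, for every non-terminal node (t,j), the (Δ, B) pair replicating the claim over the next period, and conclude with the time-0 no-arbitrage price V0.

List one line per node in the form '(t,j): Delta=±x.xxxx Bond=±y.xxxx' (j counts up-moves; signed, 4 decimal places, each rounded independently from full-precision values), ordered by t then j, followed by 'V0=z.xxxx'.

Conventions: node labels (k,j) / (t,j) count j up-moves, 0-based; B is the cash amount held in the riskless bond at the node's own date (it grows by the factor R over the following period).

Since d<R<u, set p* = (R−d)/(u−d) = 0.7455; price each node as the discounted p*-expectation of its children.
Payoffs at expiry: V(3,0)=147.7400, V(3,1)=153.6400, V(3,2)=155.1900, V(3,3)=179.2100
  t=2,j=0: stock 48.7451 → up 56.5443 (V=153.6400), down 29.7345 (V=147.7400). Price 149.1551; hedge Δ=0.2201, bond B=138.4278.
  t=2,j=1: stock 92.6956 → up 107.5269 (V=155.1900), down 56.5443 (V=153.6400). Price 151.7602; hedge Δ=0.0304, bond B=148.9421.
  t=2,j=2: stock 176.2736 → up 204.4774 (V=179.2100), down 107.5269 (V=155.1900). Price 169.7018; hedge Δ=0.2478, bond B=126.0291.
  t=1,j=0: stock 79.9100 → up 92.6956 (V=151.7602), down 48.7451 (V=149.1551). Price 148.1344; hedge Δ=0.0593, bond B=143.3978.
  t=1,j=1: stock 151.9600 → up 176.2736 (V=169.7018), down 92.6956 (V=151.7602). Price 161.8969; hedge Δ=0.2147, bond B=129.2759.
  t=0,j=0: stock 131.0000 → up 151.9600 (V=161.8969), down 79.9100 (V=148.1344). Price 155.2880; hedge Δ=0.1910, bond B=130.2653.
Check: Δ(0,0)·S0 + B(0,0) = 155.2880 = V0.

(0,0): Delta=0.1910 Bond=130.2653
(1,0): Delta=0.0593 Bond=143.3978
(1,1): Delta=0.2147 Bond=129.2759
(2,0): Delta=0.2201 Bond=138.4278
(2,1): Delta=0.0304 Bond=148.9421
(2,2): Delta=0.2478 Bond=126.0291
V0=155.2880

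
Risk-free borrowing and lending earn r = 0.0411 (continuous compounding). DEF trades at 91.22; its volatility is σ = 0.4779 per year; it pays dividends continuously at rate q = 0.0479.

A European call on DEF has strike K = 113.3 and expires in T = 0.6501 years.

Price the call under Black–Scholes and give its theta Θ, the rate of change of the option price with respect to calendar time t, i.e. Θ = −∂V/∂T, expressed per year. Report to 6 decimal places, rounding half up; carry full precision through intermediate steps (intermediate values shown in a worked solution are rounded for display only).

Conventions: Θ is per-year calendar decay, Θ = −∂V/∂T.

price = 6.628814
Θ = -9.237252

σ√T = 0.4779·√0.6501 = 0.385325
d₁ = (ln(S/K) + (r−q+σ²/2)T) / (σ√T) = (ln(91.22/113.3) + (0.0411−0.0479+0.4779²/2)·0.6501) / 0.385325 = (-0.216765 + 0.069817) / 0.385325 = -0.381361
d₂ = d₁ − σ√T = -0.381361 − 0.385325 = -0.766686
e^{−rT} = 0.973635
e^{−qT} = 0.969340
N(d₁) = 0.351468,  N(d₂) = 0.221634
Call price V = S·e^{−qT}·N(d₁) − K·e^{−rT}·N(d₂) = 31.077888 − 24.449074 = 6.628814
φ(d₁) = (1/√(2π))·e^{−d₁²/2} = 0.370962
Θ = −S·e^{−qT}·φ(d₁)·σ/(2√T) + q·S·e^{−qT}·N(d₁) − r·K·e^{−rT}·N(d₂) = −9.721026 + 1.488631 − 1.004857 = -9.237252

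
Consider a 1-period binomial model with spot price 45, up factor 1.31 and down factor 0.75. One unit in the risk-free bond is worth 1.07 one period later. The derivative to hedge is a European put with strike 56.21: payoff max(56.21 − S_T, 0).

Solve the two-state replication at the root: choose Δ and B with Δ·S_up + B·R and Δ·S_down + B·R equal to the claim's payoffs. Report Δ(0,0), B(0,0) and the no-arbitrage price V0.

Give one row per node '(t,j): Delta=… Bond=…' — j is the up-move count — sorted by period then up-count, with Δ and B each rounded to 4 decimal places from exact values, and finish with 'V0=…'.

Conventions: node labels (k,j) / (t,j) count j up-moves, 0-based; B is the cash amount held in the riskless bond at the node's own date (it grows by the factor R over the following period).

(0,0): Delta=-0.8913 Bond=49.1031
V0=8.9960

Since d<R<u, set p* = (R−d)/(u−d) = 0.5714; price each node as the discounted p*-expectation of its children.
Payoffs at expiry: V(1,0)=22.4600, V(1,1)=0.0000
Node (0,0) S=45.0000: V=(p*·0.0000+(1−p*)·22.4600)/1.07=8.9960; Δ=(0.0000−22.4600)/(58.9500−33.7500)=-0.8913; B=V−Δ·S=49.1031
Check: Δ(0,0)·S0 + B(0,0) = 8.9960 = V0.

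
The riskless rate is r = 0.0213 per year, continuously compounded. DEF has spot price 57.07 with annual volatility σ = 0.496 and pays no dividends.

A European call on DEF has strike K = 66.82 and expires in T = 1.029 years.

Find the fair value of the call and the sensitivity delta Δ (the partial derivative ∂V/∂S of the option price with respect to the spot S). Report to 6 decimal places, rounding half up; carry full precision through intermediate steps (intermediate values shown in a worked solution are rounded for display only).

price = 8.439629
Δ = 0.492681

σ√T = 0.496·√1.029 = 0.503141
d₁ = (ln(S/K) + (r+σ²/2)T) / (σ√T) = (ln(57.07/66.82) + (0.0213+0.496²/2)·1.029) / 0.503141 = (-0.157724 + 0.148493) / 0.503141 = -0.018347
d₂ = d₁ − σ√T = -0.018347 − 0.503141 = -0.521487
e^{−rT} = 0.978321
N(d₁) = 0.492681,  N(d₂) = 0.301014
Call price V = S·N(d₁) − K·e^{−rT}·N(d₂) = 28.117315 − 19.677685 = 8.439629
Δ = N(d₁) = 0.492681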